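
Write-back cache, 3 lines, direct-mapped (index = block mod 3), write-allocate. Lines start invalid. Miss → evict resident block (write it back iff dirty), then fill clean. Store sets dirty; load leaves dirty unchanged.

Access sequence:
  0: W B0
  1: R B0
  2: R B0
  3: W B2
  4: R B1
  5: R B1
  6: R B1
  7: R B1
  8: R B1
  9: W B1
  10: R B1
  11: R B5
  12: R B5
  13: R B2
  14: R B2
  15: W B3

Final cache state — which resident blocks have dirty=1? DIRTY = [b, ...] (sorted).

DIRTY = [1, 3]

0: W B0 -> L0 miss  d=D]
1: R B0 -> L0 hit  d=D]
2: R B0 -> L0 hit  d=D]
3: W B2 -> L2 miss  d=D]
4: R B1 -> L1 miss  d=-]
5: R B1 -> L1 hit  d=-]
6: R B1 -> L1 hit  d=-]
7: R B1 -> L1 hit  d=-]
8: R B1 -> L1 hit  d=-]
9: W B1 -> L1 hit  d=D]
10: R B1 -> L1 hit  d=D]
11: R B5 -> L2 miss wb->B2  d=-]
12: R B5 -> L2 hit  d=-]
13: R B2 -> L2 miss  d=-]
14: R B2 -> L2 hit  d=-]
15: W B3 -> L0 miss wb->B0  d=D]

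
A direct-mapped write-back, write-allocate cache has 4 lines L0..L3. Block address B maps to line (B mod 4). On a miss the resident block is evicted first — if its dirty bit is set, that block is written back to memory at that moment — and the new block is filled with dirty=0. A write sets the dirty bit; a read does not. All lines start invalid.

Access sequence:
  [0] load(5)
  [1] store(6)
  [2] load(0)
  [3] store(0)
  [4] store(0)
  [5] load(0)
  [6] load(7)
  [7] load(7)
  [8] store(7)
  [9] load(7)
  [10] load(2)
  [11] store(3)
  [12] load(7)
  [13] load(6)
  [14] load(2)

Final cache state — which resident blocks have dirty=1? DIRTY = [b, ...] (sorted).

DIRTY = [0]

0: R B5 -> L1 miss  d=-]
1: W B6 -> L2 miss  d=D]
2: R B0 -> L0 miss  d=-]
3: W B0 -> L0 hit  d=D]
4: W B0 -> L0 hit  d=D]
5: R B0 -> L0 hit  d=D]
6: R B7 -> L3 miss  d=-]
7: R B7 -> L3 hit  d=-]
8: W B7 -> L3 hit  d=D]
9: R B7 -> L3 hit  d=D]
10: R B2 -> L2 miss wb->B6  d=-]
11: W B3 -> L3 miss wb->B7  d=D]
12: R B7 -> L3 miss wb->B3  d=-]
13: R B6 -> L2 miss  d=-]
14: R B2 -> L2 miss  d=-]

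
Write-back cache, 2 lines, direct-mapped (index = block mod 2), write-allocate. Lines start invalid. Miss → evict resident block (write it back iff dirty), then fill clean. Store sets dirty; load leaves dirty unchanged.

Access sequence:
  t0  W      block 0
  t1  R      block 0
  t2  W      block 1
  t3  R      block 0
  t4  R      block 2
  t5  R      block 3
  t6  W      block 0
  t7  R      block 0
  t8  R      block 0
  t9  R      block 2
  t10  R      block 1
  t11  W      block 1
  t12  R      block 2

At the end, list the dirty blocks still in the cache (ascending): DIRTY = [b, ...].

0: W B0 -> L0 miss  d=D]
1: R B0 -> L0 hit  d=D]
2: W B1 -> L1 miss  d=D]
3: R B0 -> L0 hit  d=D]
4: R B2 -> L0 miss wb->B0  d=-]
5: R B3 -> L1 miss wb->B1  d=-]
6: W B0 -> L0 miss  d=D]
7: R B0 -> L0 hit  d=D]
8: R B0 -> L0 hit  d=D]
9: R B2 -> L0 miss wb->B0  d=-]
10: R B1 -> L1 miss  d=-]
11: W B1 -> L1 hit  d=D]
12: R B2 -> L0 hit  d=-]

DIRTY = [1]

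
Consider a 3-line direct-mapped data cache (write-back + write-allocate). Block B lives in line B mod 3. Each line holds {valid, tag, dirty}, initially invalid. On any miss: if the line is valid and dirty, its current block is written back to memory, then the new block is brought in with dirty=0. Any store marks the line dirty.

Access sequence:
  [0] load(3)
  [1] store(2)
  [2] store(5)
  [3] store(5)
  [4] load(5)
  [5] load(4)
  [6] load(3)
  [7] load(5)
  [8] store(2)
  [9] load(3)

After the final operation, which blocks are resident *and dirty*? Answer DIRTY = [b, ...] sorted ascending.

0: R B3 → L0 miss [-]
1: W B2 → L2 miss [D]
2: W B5 → L2 miss wb→B2 [D]
3: W B5 → L2 hit [D]
4: R B5 → L2 hit [D]
5: R B4 → L1 miss [-]
6: R B3 → L0 hit [-]
7: R B5 → L2 hit [D]
8: W B2 → L2 miss wb→B5 [D]
9: R B3 → L0 hit [-]

DIRTY = [2]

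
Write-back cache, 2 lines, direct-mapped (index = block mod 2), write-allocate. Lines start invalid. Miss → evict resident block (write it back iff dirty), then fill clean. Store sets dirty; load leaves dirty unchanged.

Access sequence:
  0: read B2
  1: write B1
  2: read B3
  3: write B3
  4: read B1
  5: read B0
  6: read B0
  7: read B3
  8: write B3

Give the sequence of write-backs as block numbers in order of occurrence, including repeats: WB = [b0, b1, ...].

WB = [1, 3]

0: R B2 -> L0 miss  d=-]
1: W B1 -> L1 miss  d=D]
2: R B3 -> L1 miss wb->B1  d=-]
3: W B3 -> L1 hit  d=D]
4: R B1 -> L1 miss wb->B3  d=-]
5: R B0 -> L0 miss  d=-]
6: R B0 -> L0 hit  d=-]
7: R B3 -> L1 miss  d=-]
8: W B3 -> L1 hit  d=D]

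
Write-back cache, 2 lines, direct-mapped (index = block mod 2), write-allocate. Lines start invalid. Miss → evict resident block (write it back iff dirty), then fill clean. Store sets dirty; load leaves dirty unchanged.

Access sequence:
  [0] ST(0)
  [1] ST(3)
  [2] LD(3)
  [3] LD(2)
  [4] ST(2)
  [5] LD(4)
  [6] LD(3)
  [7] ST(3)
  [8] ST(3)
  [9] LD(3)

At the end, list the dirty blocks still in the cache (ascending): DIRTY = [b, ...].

DIRTY = [3]

0: W B0 -> L0 miss  d=D]
1: W B3 -> L1 miss  d=D]
2: R B3 -> L1 hit  d=D]
3: R B2 -> L0 miss wb->B0  d=-]
4: W B2 -> L0 hit  d=D]
5: R B4 -> L0 miss wb->B2  d=-]
6: R B3 -> L1 hit  d=D]
7: W B3 -> L1 hit  d=D]
8: W B3 -> L1 hit  d=D]
9: R B3 -> L1 hit  d=D]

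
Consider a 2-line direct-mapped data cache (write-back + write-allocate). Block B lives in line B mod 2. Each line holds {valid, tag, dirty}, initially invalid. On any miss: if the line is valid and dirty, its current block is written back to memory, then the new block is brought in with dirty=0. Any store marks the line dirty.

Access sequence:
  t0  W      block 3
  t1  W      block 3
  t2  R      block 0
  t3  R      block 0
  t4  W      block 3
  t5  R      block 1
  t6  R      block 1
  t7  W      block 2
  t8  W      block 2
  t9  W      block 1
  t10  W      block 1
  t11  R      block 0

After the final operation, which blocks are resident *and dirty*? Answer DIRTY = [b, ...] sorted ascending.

DIRTY = [1]

0: W B3 → L1 miss [D]
1: W B3 → L1 hit [D]
2: R B0 → L0 miss [-]
3: R B0 → L0 hit [-]
4: W B3 → L1 hit [D]
5: R B1 → L1 miss wb→B3 [-]
6: R B1 → L1 hit [-]
7: W B2 → L0 miss [D]
8: W B2 → L0 hit [D]
9: W B1 → L1 hit [D]
10: W B1 → L1 hit [D]
11: R B0 → L0 miss wb→B2 [-]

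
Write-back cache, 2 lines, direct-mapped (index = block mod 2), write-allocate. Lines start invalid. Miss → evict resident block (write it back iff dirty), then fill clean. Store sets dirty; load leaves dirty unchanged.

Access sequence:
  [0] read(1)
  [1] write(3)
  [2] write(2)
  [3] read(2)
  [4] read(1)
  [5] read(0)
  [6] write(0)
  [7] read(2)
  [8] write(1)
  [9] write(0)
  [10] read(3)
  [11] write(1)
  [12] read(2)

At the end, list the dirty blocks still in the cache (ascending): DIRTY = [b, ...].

DIRTY = [1]

0: R B1 -> L1 miss  d=-]
1: W B3 -> L1 miss  d=D]
2: W B2 -> L0 miss  d=D]
3: R B2 -> L0 hit  d=D]
4: R B1 -> L1 miss wb->B3  d=-]
5: R B0 -> L0 miss wb->B2  d=-]
6: W B0 -> L0 hit  d=D]
7: R B2 -> L0 miss wb->B0  d=-]
8: W B1 -> L1 hit  d=D]
9: W B0 -> L0 miss  d=D]
10: R B3 -> L1 miss wb->B1  d=-]
11: W B1 -> L1 miss  d=D]
12: R B2 -> L0 miss wb->B0  d=-]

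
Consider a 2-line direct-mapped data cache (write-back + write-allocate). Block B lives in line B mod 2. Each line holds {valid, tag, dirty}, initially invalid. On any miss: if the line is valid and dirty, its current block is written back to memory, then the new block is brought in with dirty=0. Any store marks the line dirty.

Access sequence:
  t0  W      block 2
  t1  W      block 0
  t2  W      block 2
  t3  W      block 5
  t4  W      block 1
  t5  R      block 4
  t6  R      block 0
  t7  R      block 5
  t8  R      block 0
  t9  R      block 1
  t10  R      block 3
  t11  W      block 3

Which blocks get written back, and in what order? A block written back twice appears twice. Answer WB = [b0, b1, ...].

0: W B2 → L0 miss [D]
1: W B0 → L0 miss wb→B2 [D]
2: W B2 → L0 miss wb→B0 [D]
3: W B5 → L1 miss [D]
4: W B1 → L1 miss wb→B5 [D]
5: R B4 → L0 miss wb→B2 [-]
6: R B0 → L0 miss [-]
7: R B5 → L1 miss wb→B1 [-]
8: R B0 → L0 hit [-]
9: R B1 → L1 miss [-]
10: R B3 → L1 miss [-]
11: W B3 → L1 hit [D]

WB = [2, 0, 5, 2, 1]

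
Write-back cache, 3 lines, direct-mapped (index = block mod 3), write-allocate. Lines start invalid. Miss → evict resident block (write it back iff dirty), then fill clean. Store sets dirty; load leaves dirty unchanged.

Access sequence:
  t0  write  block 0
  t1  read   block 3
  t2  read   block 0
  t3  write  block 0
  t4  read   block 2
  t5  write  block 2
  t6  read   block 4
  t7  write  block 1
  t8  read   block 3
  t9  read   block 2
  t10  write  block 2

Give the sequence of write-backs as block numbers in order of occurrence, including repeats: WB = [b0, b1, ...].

WB = [0, 0]

0: W B0 -> L0 miss  d=D]
1: R B3 -> L0 miss wb->B0  d=-]
2: R B0 -> L0 miss  d=-]
3: W B0 -> L0 hit  d=D]
4: R B2 -> L2 miss  d=-]
5: W B2 -> L2 hit  d=D]
6: R B4 -> L1 miss  d=-]
7: W B1 -> L1 miss  d=D]
8: R B3 -> L0 miss wb->B0  d=-]
9: R B2 -> L2 hit  d=D]
10: W B2 -> L2 hit  d=D]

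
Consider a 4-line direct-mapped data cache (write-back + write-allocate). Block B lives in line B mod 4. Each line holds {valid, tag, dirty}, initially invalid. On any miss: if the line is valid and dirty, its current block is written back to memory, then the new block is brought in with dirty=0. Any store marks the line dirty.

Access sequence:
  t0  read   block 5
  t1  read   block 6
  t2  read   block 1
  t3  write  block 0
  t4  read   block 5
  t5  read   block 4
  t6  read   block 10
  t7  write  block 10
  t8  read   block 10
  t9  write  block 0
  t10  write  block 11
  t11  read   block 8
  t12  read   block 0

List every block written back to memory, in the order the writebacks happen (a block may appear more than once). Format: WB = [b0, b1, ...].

  0 | R B5 → L1 miss [-]
  1 | R B6 → L2 miss [-]
  2 | R B1 → L1 miss [-]
  3 | W B0 → L0 miss [D]
  4 | R B5 → L1 miss [-]
  5 | R B4 → L0 miss wb→B0 [-]
  6 | R B10 → L2 miss [-]
  7 | W B10 → L2 hit [D]
  8 | R B10 → L2 hit [D]
  9 | W B0 → L0 miss [D]
  10 | W B11 → L3 miss [D]
  11 | R B8 → L0 miss wb→B0 [-]
  12 | R B0 → L0 miss [-]

WB = [0, 0]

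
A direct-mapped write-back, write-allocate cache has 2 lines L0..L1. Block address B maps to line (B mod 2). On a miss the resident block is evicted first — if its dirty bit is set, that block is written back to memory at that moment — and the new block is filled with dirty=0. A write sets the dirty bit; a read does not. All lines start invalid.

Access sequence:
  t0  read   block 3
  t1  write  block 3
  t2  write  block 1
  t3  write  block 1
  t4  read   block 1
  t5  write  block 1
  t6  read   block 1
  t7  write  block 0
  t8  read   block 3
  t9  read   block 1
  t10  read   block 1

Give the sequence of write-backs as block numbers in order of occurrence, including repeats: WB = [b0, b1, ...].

0: R B3 -> L1 miss  d=-]
1: W B3 -> L1 hit  d=D]
2: W B1 -> L1 miss wb->B3  d=D]
3: W B1 -> L1 hit  d=D]
4: R B1 -> L1 hit  d=D]
5: W B1 -> L1 hit  d=D]
6: R B1 -> L1 hit  d=D]
7: W B0 -> L0 miss  d=D]
8: R B3 -> L1 miss wb->B1  d=-]
9: R B1 -> L1 miss  d=-]
10: R B1 -> L1 hit  d=-]

WB = [3, 1]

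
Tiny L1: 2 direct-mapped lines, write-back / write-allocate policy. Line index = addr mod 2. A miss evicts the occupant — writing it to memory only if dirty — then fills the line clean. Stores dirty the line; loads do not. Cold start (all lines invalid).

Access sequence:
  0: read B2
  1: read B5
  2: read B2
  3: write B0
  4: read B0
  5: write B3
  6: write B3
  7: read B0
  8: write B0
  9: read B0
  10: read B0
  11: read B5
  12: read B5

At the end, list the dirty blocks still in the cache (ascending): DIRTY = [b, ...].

0: R B2 -> L0 miss  d=-]
1: R B5 -> L1 miss  d=-]
2: R B2 -> L0 hit  d=-]
3: W B0 -> L0 miss  d=D]
4: R B0 -> L0 hit  d=D]
5: W B3 -> L1 miss  d=D]
6: W B3 -> L1 hit  d=D]
7: R B0 -> L0 hit  d=D]
8: W B0 -> L0 hit  d=D]
9: R B0 -> L0 hit  d=D]
10: R B0 -> L0 hit  d=D]
11: R B5 -> L1 miss wb->B3  d=-]
12: R B5 -> L1 hit  d=-]

DIRTY = [0]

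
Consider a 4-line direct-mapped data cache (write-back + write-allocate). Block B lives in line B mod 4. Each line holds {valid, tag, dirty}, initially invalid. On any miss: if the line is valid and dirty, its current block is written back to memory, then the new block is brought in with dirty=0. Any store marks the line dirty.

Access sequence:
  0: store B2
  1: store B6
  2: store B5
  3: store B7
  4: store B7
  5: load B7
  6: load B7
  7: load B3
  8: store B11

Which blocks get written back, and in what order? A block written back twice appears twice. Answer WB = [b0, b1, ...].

  0 | W B2 → L2 miss [D]
  1 | W B6 → L2 miss wb→B2 [D]
  2 | W B5 → L1 miss [D]
  3 | W B7 → L3 miss [D]
  4 | W B7 → L3 hit [D]
  5 | R B7 → L3 hit [D]
  6 | R B7 → L3 hit [D]
  7 | R B3 → L3 miss wb→B7 [-]
  8 | W B11 → L3 miss [D]

WB = [2, 7]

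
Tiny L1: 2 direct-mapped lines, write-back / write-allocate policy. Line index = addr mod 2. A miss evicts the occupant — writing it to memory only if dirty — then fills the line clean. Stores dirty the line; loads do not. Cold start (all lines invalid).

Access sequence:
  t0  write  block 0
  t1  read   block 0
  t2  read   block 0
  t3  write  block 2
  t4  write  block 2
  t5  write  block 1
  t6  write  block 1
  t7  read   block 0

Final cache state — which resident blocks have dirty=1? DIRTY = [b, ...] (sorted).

0: W B0 -> L0 miss  d=D]
1: R B0 -> L0 hit  d=D]
2: R B0 -> L0 hit  d=D]
3: W B2 -> L0 miss wb->B0  d=D]
4: W B2 -> L0 hit  d=D]
5: W B1 -> L1 miss  d=D]
6: W B1 -> L1 hit  d=D]
7: R B0 -> L0 miss wb->B2  d=-]

DIRTY = [1]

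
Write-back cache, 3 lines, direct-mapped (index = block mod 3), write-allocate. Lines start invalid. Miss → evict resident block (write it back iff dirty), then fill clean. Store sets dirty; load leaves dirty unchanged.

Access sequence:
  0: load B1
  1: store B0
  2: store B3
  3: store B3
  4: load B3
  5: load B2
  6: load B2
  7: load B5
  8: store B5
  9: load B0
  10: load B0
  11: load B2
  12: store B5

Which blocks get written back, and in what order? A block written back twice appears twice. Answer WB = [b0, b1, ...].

  0 | R B1 → L1 miss [-]
  1 | W B0 → L0 miss [D]
  2 | W B3 → L0 miss wb→B0 [D]
  3 | W B3 → L0 hit [D]
  4 | R B3 → L0 hit [D]
  5 | R B2 → L2 miss [-]
  6 | R B2 → L2 hit [-]
  7 | R B5 → L2 miss [-]
  8 | W B5 → L2 hit [D]
  9 | R B0 → L0 miss wb→B3 [-]
  10 | R B0 → L0 hit [-]
  11 | R B2 → L2 miss wb→B5 [-]
  12 | W B5 → L2 miss [D]

WB = [0, 3, 5]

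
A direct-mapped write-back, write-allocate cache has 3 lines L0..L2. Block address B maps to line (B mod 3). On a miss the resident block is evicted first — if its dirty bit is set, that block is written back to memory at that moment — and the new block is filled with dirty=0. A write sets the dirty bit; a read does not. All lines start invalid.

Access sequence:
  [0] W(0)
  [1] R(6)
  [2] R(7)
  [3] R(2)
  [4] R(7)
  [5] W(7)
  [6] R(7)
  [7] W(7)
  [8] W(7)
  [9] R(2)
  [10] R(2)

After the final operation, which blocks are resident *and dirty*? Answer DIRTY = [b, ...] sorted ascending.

0: W B0 → L0 miss [D]
1: R B6 → L0 miss wb→B0 [-]
2: R B7 → L1 miss [-]
3: R B2 → L2 miss [-]
4: R B7 → L1 hit [-]
5: W B7 → L1 hit [D]
6: R B7 → L1 hit [D]
7: W B7 → L1 hit [D]
8: W B7 → L1 hit [D]
9: R B2 → L2 hit [-]
10: R B2 → L2 hit [-]

DIRTY = [7]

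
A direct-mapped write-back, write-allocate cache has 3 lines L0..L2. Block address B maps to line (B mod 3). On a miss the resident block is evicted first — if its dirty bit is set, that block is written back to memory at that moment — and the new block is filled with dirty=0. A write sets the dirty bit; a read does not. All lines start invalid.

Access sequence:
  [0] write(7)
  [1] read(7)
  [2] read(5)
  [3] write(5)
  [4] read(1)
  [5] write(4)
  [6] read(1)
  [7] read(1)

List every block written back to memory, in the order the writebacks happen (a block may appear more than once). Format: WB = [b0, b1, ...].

WB = [7, 4]

  0 | W B7 → L1 miss [D]
  1 | R B7 → L1 hit [D]
  2 | R B5 → L2 miss [-]
  3 | W B5 → L2 hit [D]
  4 | R B1 → L1 miss wb→B7 [-]
  5 | W B4 → L1 miss [D]
  6 | R B1 → L1 miss wb→B4 [-]
  7 | R B1 → L1 hit [-]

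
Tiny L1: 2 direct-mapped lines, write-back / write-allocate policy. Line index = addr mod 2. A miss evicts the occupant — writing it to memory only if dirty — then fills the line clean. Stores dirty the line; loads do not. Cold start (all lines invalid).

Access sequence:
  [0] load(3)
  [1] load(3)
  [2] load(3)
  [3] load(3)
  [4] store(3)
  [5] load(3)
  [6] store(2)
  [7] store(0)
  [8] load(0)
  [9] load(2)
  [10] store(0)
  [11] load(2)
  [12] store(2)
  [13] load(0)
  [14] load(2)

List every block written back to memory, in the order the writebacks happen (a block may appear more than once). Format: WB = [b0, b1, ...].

WB = [2, 0, 0, 2]

0: R B3 → L1 miss [-]
1: R B3 → L1 hit [-]
2: R B3 → L1 hit [-]
3: R B3 → L1 hit [-]
4: W B3 → L1 hit [D]
5: R B3 → L1 hit [D]
6: W B2 → L0 miss [D]
7: W B0 → L0 miss wb→B2 [D]
8: R B0 → L0 hit [D]
9: R B2 → L0 miss wb→B0 [-]
10: W B0 → L0 miss [D]
11: R B2 → L0 miss wb→B0 [-]
12: W B2 → L0 hit [D]
13: R B0 → L0 miss wb→B2 [-]
14: R B2 → L0 miss [-]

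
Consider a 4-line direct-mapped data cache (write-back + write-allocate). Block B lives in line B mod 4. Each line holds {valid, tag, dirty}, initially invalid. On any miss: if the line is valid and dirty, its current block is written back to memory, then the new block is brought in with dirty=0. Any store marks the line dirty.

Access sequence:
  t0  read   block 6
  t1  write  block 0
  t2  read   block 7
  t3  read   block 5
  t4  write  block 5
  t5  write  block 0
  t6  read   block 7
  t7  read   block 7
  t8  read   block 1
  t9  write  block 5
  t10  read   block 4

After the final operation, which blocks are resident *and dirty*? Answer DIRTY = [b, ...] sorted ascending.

DIRTY = [5]

0: R B6 -> L2 miss  d=-]
1: W B0 -> L0 miss  d=D]
2: R B7 -> L3 miss  d=-]
3: R B5 -> L1 miss  d=-]
4: W B5 -> L1 hit  d=D]
5: W B0 -> L0 hit  d=D]
6: R B7 -> L3 hit  d=-]
7: R B7 -> L3 hit  d=-]
8: R B1 -> L1 miss wb->B5  d=-]
9: W B5 -> L1 miss  d=D]
10: R B4 -> L0 miss wb->B0  d=-]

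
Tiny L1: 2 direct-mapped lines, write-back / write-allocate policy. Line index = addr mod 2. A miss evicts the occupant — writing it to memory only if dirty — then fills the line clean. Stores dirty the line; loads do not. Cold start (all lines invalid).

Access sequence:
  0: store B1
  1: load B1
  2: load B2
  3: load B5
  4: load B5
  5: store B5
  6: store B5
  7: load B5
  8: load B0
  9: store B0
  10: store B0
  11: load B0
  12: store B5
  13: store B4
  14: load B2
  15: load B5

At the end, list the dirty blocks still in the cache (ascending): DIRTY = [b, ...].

  0 | W B1 → L1 miss [D]
  1 | R B1 → L1 hit [D]
  2 | R B2 → L0 miss [-]
  3 | R B5 → L1 miss wb→B1 [-]
  4 | R B5 → L1 hit [-]
  5 | W B5 → L1 hit [D]
  6 | W B5 → L1 hit [D]
  7 | R B5 → L1 hit [D]
  8 | R B0 → L0 miss [-]
  9 | W B0 → L0 hit [D]
  10 | W B0 → L0 hit [D]
  11 | R B0 → L0 hit [D]
  12 | W B5 → L1 hit [D]
  13 | W B4 → L0 miss wb→B0 [D]
  14 | R B2 → L0 miss wb→B4 [-]
  15 | R B5 → L1 hit [D]

DIRTY = [5]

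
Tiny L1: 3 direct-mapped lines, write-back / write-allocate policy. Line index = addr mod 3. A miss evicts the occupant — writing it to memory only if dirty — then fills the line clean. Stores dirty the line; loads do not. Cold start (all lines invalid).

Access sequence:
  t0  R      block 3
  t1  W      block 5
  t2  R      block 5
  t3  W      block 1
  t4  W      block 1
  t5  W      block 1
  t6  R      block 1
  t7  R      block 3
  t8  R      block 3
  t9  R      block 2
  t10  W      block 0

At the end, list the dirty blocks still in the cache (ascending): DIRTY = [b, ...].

DIRTY = [0, 1]

0: R B3 -> L0 miss  d=-]
1: W B5 -> L2 miss  d=D]
2: R B5 -> L2 hit  d=D]
3: W B1 -> L1 miss  d=D]
4: W B1 -> L1 hit  d=D]
5: W B1 -> L1 hit  d=D]
6: R B1 -> L1 hit  d=D]
7: R B3 -> L0 hit  d=-]
8: R B3 -> L0 hit  d=-]
9: R B2 -> L2 miss wb->B5  d=-]
10: W B0 -> L0 miss  d=D]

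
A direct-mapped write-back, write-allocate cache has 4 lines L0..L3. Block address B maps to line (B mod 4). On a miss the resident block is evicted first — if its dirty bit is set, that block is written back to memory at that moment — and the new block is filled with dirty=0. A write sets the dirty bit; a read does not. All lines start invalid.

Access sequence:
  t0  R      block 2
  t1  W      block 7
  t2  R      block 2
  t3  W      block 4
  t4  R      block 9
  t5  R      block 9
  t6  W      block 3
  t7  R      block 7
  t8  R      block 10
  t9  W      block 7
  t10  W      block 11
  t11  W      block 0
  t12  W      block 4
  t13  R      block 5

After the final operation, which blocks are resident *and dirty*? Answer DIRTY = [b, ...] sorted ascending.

DIRTY = [4, 11]

0: R B2 -> L2 miss  d=-]
1: W B7 -> L3 miss  d=D]
2: R B2 -> L2 hit  d=-]
3: W B4 -> L0 miss  d=D]
4: R B9 -> L1 miss  d=-]
5: R B9 -> L1 hit  d=-]
6: W B3 -> L3 miss wb->B7  d=D]
7: R B7 -> L3 miss wb->B3  d=-]
8: R B10 -> L2 miss  d=-]
9: W B7 -> L3 hit  d=D]
10: W B11 -> L3 miss wb->B7  d=D]
11: W B0 -> L0 miss wb->B4  d=D]
12: W B4 -> L0 miss wb->B0  d=D]
13: R B5 -> L1 miss  d=-]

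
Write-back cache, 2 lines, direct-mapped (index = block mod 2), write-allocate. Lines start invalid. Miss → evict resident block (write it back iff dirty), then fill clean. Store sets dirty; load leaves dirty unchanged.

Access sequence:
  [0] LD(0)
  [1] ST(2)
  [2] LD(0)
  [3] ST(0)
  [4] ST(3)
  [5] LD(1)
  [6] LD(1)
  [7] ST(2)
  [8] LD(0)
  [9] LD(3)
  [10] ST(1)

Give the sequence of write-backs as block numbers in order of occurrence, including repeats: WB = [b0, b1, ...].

  0 | R B0 → L0 miss [-]
  1 | W B2 → L0 miss [D]
  2 | R B0 → L0 miss wb→B2 [-]
  3 | W B0 → L0 hit [D]
  4 | W B3 → L1 miss [D]
  5 | R B1 → L1 miss wb→B3 [-]
  6 | R B1 → L1 hit [-]
  7 | W B2 → L0 miss wb→B0 [D]
  8 | R B0 → L0 miss wb→B2 [-]
  9 | R B3 → L1 miss [-]
  10 | W B1 → L1 miss [D]

WB = [2, 3, 0, 2]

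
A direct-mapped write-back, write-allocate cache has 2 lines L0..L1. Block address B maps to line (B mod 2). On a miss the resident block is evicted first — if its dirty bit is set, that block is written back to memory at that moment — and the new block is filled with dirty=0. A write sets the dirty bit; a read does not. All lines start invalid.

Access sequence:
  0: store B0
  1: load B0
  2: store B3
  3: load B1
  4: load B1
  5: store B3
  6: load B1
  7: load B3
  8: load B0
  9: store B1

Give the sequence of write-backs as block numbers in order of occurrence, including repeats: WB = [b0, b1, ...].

0: W B0 -> L0 miss  d=D]
1: R B0 -> L0 hit  d=D]
2: W B3 -> L1 miss  d=D]
3: R B1 -> L1 miss wb->B3  d=-]
4: R B1 -> L1 hit  d=-]
5: W B3 -> L1 miss  d=D]
6: R B1 -> L1 miss wb->B3  d=-]
7: R B3 -> L1 miss  d=-]
8: R B0 -> L0 hit  d=D]
9: W B1 -> L1 miss  d=D]

WB = [3, 3]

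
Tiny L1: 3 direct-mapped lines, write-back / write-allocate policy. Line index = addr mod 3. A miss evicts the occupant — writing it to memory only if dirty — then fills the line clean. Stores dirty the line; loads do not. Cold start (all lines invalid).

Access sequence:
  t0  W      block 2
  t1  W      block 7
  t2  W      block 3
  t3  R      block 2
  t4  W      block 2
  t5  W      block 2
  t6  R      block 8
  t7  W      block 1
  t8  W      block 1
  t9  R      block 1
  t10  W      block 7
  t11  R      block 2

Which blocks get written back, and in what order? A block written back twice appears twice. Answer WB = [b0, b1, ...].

  0 | W B2 → L2 miss [D]
  1 | W B7 → L1 miss [D]
  2 | W B3 → L0 miss [D]
  3 | R B2 → L2 hit [D]
  4 | W B2 → L2 hit [D]
  5 | W B2 → L2 hit [D]
  6 | R B8 → L2 miss wb→B2 [-]
  7 | W B1 → L1 miss wb→B7 [D]
  8 | W B1 → L1 hit [D]
  9 | R B1 → L1 hit [D]
  10 | W B7 → L1 miss wb→B1 [D]
  11 | R B2 → L2 miss [-]

WB = [2, 7, 1]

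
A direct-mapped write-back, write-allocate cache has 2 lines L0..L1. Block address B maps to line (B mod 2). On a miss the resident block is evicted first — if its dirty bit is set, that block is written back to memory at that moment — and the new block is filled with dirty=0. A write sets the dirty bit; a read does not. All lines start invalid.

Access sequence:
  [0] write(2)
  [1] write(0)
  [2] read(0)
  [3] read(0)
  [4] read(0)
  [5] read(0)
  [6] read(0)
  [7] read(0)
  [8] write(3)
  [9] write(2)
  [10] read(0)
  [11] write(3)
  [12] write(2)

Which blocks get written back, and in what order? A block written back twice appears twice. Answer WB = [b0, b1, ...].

WB = [2, 0, 2]

0: W B2 → L0 miss [D]
1: W B0 → L0 miss wb→B2 [D]
2: R B0 → L0 hit [D]
3: R B0 → L0 hit [D]
4: R B0 → L0 hit [D]
5: R B0 → L0 hit [D]
6: R B0 → L0 hit [D]
7: R B0 → L0 hit [D]
8: W B3 → L1 miss [D]
9: W B2 → L0 miss wb→B0 [D]
10: R B0 → L0 miss wb→B2 [-]
11: W B3 → L1 hit [D]
12: W B2 → L0 miss [D]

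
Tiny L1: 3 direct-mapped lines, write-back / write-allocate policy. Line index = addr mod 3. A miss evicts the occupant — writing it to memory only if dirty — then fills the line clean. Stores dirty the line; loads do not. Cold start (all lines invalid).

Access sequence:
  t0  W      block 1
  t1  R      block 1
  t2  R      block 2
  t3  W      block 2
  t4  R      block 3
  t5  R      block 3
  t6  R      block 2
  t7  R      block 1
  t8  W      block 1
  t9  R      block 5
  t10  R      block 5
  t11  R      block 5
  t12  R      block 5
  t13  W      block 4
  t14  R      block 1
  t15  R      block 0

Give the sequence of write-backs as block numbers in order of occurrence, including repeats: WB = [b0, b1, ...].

0: W B1 -> L1 miss  d=D]
1: R B1 -> L1 hit  d=D]
2: R B2 -> L2 miss  d=-]
3: W B2 -> L2 hit  d=D]
4: R B3 -> L0 miss  d=-]
5: R B3 -> L0 hit  d=-]
6: R B2 -> L2 hit  d=D]
7: R B1 -> L1 hit  d=D]
8: W B1 -> L1 hit  d=D]
9: R B5 -> L2 miss wb->B2  d=-]
10: R B5 -> L2 hit  d=-]
11: R B5 -> L2 hit  d=-]
12: R B5 -> L2 hit  d=-]
13: W B4 -> L1 miss wb->B1  d=D]
14: R B1 -> L1 miss wb->B4  d=-]
15: R B0 -> L0 miss  d=-]

WB = [2, 1, 4]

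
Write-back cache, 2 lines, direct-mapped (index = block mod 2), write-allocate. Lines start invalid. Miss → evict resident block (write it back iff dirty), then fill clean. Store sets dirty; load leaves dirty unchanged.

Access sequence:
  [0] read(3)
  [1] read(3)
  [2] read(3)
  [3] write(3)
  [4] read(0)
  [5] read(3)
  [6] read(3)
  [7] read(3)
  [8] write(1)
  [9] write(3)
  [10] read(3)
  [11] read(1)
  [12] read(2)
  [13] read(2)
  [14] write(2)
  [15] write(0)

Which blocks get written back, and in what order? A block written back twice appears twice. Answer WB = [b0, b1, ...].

0: R B3 -> L1 miss  d=-]
1: R B3 -> L1 hit  d=-]
2: R B3 -> L1 hit  d=-]
3: W B3 -> L1 hit  d=D]
4: R B0 -> L0 miss  d=-]
5: R B3 -> L1 hit  d=D]
6: R B3 -> L1 hit  d=D]
7: R B3 -> L1 hit  d=D]
8: W B1 -> L1 miss wb->B3  d=D]
9: W B3 -> L1 miss wb->B1  d=D]
10: R B3 -> L1 hit  d=D]
11: R B1 -> L1 miss wb->B3  d=-]
12: R B2 -> L0 miss  d=-]
13: R B2 -> L0 hit  d=-]
14: W B2 -> L0 hit  d=D]
15: W B0 -> L0 miss wb->B2  d=D]

WB = [3, 1, 3, 2]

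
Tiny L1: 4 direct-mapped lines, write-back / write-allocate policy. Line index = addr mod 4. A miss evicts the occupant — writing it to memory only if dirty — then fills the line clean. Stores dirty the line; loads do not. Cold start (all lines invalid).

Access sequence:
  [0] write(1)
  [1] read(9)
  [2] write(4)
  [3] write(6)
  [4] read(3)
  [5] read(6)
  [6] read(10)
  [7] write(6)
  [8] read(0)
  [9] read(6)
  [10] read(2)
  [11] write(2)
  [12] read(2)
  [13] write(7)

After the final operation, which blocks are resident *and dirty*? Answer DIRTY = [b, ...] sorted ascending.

  0 | W B1 → L1 miss [D]
  1 | R B9 → L1 miss wb→B1 [-]
  2 | W B4 → L0 miss [D]
  3 | W B6 → L2 miss [D]
  4 | R B3 → L3 miss [-]
  5 | R B6 → L2 hit [D]
  6 | R B10 → L2 miss wb→B6 [-]
  7 | W B6 → L2 miss [D]
  8 | R B0 → L0 miss wb→B4 [-]
  9 | R B6 → L2 hit [D]
  10 | R B2 → L2 miss wb→B6 [-]
  11 | W B2 → L2 hit [D]
  12 | R B2 → L2 hit [D]
  13 | W B7 → L3 miss [D]

DIRTY = [2, 7]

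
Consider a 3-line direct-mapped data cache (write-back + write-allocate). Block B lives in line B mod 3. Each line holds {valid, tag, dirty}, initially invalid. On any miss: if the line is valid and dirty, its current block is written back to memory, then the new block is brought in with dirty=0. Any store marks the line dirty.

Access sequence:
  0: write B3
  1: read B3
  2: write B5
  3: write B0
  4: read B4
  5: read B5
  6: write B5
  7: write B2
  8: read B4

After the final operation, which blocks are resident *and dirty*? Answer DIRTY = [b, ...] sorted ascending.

0: W B3 → L0 miss [D]
1: R B3 → L0 hit [D]
2: W B5 → L2 miss [D]
3: W B0 → L0 miss wb→B3 [D]
4: R B4 → L1 miss [-]
5: R B5 → L2 hit [D]
6: W B5 → L2 hit [D]
7: W B2 → L2 miss wb→B5 [D]
8: R B4 → L1 hit [-]

DIRTY = [0, 2]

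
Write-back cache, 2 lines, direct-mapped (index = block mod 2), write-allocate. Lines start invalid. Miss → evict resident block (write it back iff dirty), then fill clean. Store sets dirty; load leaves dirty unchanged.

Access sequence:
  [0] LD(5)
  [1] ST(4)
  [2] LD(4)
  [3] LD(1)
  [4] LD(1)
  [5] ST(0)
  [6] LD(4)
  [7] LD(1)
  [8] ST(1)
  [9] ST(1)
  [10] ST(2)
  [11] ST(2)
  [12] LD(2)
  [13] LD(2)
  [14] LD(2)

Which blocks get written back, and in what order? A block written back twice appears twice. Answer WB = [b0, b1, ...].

WB = [4, 0]

0: R B5 → L1 miss [-]
1: W B4 → L0 miss [D]
2: R B4 → L0 hit [D]
3: R B1 → L1 miss [-]
4: R B1 → L1 hit [-]
5: W B0 → L0 miss wb→B4 [D]
6: R B4 → L0 miss wb→B0 [-]
7: R B1 → L1 hit [-]
8: W B1 → L1 hit [D]
9: W B1 → L1 hit [D]
10: W B2 → L0 miss [D]
11: W B2 → L0 hit [D]
12: R B2 → L0 hit [D]
13: R B2 → L0 hit [D]
14: R B2 → L0 hit [D]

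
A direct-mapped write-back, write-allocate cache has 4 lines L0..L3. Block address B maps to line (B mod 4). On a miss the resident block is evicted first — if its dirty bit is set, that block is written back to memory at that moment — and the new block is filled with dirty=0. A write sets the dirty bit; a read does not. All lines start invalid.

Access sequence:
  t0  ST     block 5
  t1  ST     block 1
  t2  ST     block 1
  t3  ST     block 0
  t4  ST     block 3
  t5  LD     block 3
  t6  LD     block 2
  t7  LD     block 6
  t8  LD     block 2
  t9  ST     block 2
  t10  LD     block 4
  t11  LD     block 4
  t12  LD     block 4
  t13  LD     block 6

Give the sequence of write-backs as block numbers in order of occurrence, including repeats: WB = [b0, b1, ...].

WB = [5, 0, 2]

0: W B5 -> L1 miss  d=D]
1: W B1 -> L1 miss wb->B5  d=D]
2: W B1 -> L1 hit  d=D]
3: W B0 -> L0 miss  d=D]
4: W B3 -> L3 miss  d=D]
5: R B3 -> L3 hit  d=D]
6: R B2 -> L2 miss  d=-]
7: R B6 -> L2 miss  d=-]
8: R B2 -> L2 miss  d=-]
9: W B2 -> L2 hit  d=D]
10: R B4 -> L0 miss wb->B0  d=-]
11: R B4 -> L0 hit  d=-]
12: R B4 -> L0 hit  d=-]
13: R B6 -> L2 miss wb->B2  d=-]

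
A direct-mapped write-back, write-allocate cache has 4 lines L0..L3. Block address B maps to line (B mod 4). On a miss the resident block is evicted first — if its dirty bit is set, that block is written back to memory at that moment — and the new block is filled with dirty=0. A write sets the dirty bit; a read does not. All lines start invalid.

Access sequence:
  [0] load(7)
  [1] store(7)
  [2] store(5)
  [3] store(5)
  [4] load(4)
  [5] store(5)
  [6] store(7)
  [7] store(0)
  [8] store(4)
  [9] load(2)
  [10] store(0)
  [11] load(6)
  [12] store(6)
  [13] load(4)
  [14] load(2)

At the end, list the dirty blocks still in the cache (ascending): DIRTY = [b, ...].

0: R B7 -> L3 miss  d=-]
1: W B7 -> L3 hit  d=D]
2: W B5 -> L1 miss  d=D]
3: W B5 -> L1 hit  d=D]
4: R B4 -> L0 miss  d=-]
5: W B5 -> L1 hit  d=D]
6: W B7 -> L3 hit  d=D]
7: W B0 -> L0 miss  d=D]
8: W B4 -> L0 miss wb->B0  d=D]
9: R B2 -> L2 miss  d=-]
10: W B0 -> L0 miss wb->B4  d=D]
11: R B6 -> L2 miss  d=-]
12: W B6 -> L2 hit  d=D]
13: R B4 -> L0 miss wb->B0  d=-]
14: R B2 -> L2 miss wb->B6  d=-]

DIRTY = [5, 7]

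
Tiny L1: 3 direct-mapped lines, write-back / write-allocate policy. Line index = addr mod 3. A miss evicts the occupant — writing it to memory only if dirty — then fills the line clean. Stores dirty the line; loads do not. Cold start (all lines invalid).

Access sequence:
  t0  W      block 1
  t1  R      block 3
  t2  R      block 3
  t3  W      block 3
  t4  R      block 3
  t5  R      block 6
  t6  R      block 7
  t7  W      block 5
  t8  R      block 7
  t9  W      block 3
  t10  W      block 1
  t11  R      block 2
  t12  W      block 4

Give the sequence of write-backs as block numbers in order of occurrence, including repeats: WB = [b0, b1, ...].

0: W B1 -> L1 miss  d=D]
1: R B3 -> L0 miss  d=-]
2: R B3 -> L0 hit  d=-]
3: W B3 -> L0 hit  d=D]
4: R B3 -> L0 hit  d=D]
5: R B6 -> L0 miss wb->B3  d=-]
6: R B7 -> L1 miss wb->B1  d=-]
7: W B5 -> L2 miss  d=D]
8: R B7 -> L1 hit  d=-]
9: W B3 -> L0 miss  d=D]
10: W B1 -> L1 miss  d=D]
11: R B2 -> L2 miss wb->B5  d=-]
12: W B4 -> L1 miss wb->B1  d=D]

WB = [3, 1, 5, 1]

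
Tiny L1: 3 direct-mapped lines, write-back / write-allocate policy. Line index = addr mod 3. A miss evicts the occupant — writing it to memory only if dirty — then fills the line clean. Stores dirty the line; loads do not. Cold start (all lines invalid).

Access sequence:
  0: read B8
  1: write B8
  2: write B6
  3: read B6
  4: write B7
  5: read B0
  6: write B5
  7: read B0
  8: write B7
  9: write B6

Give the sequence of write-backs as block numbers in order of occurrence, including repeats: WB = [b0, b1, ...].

0: R B8 → L2 miss [-]
1: W B8 → L2 hit [D]
2: W B6 → L0 miss [D]
3: R B6 → L0 hit [D]
4: W B7 → L1 miss [D]
5: R B0 → L0 miss wb→B6 [-]
6: W B5 → L2 miss wb→B8 [D]
7: R B0 → L0 hit [-]
8: W B7 → L1 hit [D]
9: W B6 → L0 miss [D]

WB = [6, 8]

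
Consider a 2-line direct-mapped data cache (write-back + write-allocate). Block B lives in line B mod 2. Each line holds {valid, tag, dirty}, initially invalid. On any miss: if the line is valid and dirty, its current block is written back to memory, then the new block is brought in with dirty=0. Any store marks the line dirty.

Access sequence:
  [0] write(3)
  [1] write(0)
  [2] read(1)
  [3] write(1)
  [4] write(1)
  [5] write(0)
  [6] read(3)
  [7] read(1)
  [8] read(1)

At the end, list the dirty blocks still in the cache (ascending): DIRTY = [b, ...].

DIRTY = [0]

0: W B3 -> L1 miss  d=D]
1: W B0 -> L0 miss  d=D]
2: R B1 -> L1 miss wb->B3  d=-]
3: W B1 -> L1 hit  d=D]
4: W B1 -> L1 hit  d=D]
5: W B0 -> L0 hit  d=D]
6: R B3 -> L1 miss wb->B1  d=-]
7: R B1 -> L1 miss  d=-]
8: R B1 -> L1 hit  d=-]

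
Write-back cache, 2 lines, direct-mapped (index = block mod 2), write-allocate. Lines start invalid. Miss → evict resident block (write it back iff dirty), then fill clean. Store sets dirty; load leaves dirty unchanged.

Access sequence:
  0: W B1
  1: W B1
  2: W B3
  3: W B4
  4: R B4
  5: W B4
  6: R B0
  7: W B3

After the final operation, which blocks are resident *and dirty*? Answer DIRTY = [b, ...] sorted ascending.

DIRTY = [3]

0: W B1 → L1 miss [D]
1: W B1 → L1 hit [D]
2: W B3 → L1 miss wb→B1 [D]
3: W B4 → L0 miss [D]
4: R B4 → L0 hit [D]
5: W B4 → L0 hit [D]
6: R B0 → L0 miss wb→B4 [-]
7: W B3 → L1 hit [D]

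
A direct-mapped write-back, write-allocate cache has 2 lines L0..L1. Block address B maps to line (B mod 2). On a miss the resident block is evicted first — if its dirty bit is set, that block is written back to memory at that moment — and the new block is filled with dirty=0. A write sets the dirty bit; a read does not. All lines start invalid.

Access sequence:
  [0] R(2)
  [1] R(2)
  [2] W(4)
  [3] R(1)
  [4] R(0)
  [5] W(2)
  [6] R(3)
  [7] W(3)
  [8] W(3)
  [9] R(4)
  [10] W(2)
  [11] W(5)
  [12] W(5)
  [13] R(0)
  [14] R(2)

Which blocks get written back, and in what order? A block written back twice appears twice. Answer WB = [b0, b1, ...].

WB = [4, 2, 3, 2]

  0 | R B2 → L0 miss [-]
  1 | R B2 → L0 hit [-]
  2 | W B4 → L0 miss [D]
  3 | R B1 → L1 miss [-]
  4 | R B0 → L0 miss wb→B4 [-]
  5 | W B2 → L0 miss [D]
  6 | R B3 → L1 miss [-]
  7 | W B3 → L1 hit [D]
  8 | W B3 → L1 hit [D]
  9 | R B4 → L0 miss wb→B2 [-]
  10 | W B2 → L0 miss [D]
  11 | W B5 → L1 miss wb→B3 [D]
  12 | W B5 → L1 hit [D]
  13 | R B0 → L0 miss wb→B2 [-]
  14 | R B2 → L0 miss [-]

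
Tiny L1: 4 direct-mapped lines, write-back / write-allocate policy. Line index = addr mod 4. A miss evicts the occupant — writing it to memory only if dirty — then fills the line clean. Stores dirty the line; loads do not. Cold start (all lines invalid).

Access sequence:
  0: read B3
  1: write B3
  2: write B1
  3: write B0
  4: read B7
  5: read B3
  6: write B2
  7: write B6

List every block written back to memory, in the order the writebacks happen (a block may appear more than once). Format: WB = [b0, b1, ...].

WB = [3, 2]

  0 | R B3 → L3 miss [-]
  1 | W B3 → L3 hit [D]
  2 | W B1 → L1 miss [D]
  3 | W B0 → L0 miss [D]
  4 | R B7 → L3 miss wb→B3 [-]
  5 | R B3 → L3 miss [-]
  6 | W B2 → L2 miss [D]
  7 | W B6 → L2 miss wb→B2 [D]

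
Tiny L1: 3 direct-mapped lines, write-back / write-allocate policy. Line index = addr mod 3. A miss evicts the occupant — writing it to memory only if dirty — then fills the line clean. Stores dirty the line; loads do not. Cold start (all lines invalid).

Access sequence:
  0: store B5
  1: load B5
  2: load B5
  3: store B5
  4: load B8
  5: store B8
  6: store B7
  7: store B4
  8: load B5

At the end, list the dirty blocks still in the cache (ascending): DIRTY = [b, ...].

DIRTY = [4]

0: W B5 -> L2 miss  d=D]
1: R B5 -> L2 hit  d=D]
2: R B5 -> L2 hit  d=D]
3: W B5 -> L2 hit  d=D]
4: R B8 -> L2 miss wb->B5  d=-]
5: W B8 -> L2 hit  d=D]
6: W B7 -> L1 miss  d=D]
7: W B4 -> L1 miss wb->B7  d=D]
8: R B5 -> L2 miss wb->B8  d=-]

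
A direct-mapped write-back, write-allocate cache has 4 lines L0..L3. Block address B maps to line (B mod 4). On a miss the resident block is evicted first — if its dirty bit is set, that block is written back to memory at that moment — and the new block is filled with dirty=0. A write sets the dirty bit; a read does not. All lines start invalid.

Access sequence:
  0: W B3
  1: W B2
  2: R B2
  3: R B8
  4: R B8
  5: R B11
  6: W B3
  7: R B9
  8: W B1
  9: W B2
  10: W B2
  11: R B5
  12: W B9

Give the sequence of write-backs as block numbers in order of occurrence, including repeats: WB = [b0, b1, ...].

WB = [3, 1]

  0 | W B3 → L3 miss [D]
  1 | W B2 → L2 miss [D]
  2 | R B2 → L2 hit [D]
  3 | R B8 → L0 miss [-]
  4 | R B8 → L0 hit [-]
  5 | R B11 → L3 miss wb→B3 [-]
  6 | W B3 → L3 miss [D]
  7 | R B9 → L1 miss [-]
  8 | W B1 → L1 miss [D]
  9 | W B2 → L2 hit [D]
  10 | W B2 → L2 hit [D]
  11 | R B5 → L1 miss wb→B1 [-]
  12 | W B9 → L1 miss [D]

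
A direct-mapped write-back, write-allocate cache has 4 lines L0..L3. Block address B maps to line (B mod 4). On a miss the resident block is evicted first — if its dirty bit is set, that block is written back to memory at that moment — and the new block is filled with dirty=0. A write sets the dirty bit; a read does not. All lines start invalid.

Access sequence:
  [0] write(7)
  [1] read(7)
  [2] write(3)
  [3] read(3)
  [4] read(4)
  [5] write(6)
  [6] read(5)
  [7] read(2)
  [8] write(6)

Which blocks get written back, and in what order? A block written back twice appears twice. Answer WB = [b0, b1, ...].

WB = [7, 6]

  0 | W B7 → L3 miss [D]
  1 | R B7 → L3 hit [D]
  2 | W B3 → L3 miss wb→B7 [D]
  3 | R B3 → L3 hit [D]
  4 | R B4 → L0 miss [-]
  5 | W B6 → L2 miss [D]
  6 | R B5 → L1 miss [-]
  7 | R B2 → L2 miss wb→B6 [-]
  8 | W B6 → L2 miss [D]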